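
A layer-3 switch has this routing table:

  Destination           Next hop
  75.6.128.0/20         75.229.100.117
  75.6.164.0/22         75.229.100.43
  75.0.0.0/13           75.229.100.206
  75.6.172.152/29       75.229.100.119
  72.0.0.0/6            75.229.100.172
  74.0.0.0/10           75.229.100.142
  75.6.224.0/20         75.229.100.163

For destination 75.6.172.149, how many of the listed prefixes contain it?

2

Prefixes containing 75.6.172.149:
  72.0.0.0/6 (72.0.0.0 - 75.255.255.255)
  75.0.0.0/13 (75.0.0.0 - 75.7.255.255)
Total matching entries: 2.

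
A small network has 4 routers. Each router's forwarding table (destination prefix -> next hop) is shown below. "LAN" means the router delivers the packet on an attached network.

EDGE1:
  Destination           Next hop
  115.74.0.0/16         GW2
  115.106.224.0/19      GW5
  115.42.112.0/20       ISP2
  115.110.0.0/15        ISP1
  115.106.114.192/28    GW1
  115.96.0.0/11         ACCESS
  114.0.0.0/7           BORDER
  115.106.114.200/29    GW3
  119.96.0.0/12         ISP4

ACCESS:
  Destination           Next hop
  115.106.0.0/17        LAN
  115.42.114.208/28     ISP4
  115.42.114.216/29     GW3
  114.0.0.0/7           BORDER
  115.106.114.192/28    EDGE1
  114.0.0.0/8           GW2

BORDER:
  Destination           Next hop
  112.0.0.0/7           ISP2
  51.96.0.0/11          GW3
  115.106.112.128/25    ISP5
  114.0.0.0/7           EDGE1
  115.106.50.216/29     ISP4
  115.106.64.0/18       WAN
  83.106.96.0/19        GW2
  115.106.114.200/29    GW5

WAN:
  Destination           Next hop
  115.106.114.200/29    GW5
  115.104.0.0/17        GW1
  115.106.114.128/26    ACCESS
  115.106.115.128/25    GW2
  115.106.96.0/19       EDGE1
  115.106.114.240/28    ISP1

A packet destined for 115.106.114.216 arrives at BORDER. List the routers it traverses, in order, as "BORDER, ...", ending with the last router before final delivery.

At BORDER: longest match for 115.106.114.216 is 115.106.64.0/18 -> WAN
At WAN: longest match for 115.106.114.216 is 115.106.96.0/19 -> EDGE1
At EDGE1: longest match for 115.106.114.216 is 115.96.0.0/11 -> ACCESS
At ACCESS: longest match for 115.106.114.216 is 115.106.0.0/17 -> LAN

BORDER, WAN, EDGE1, ACCESS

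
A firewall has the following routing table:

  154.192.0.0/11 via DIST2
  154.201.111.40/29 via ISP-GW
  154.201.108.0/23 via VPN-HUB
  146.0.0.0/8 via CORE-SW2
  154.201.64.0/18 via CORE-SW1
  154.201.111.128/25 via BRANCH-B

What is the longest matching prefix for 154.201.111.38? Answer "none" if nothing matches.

Entries matching 154.201.111.38:
  154.192.0.0/11 (154.192.0.0 - 154.223.255.255)
  154.201.64.0/18 (154.201.64.0 - 154.201.127.255)
Most specific is 154.201.64.0/18.

154.201.64.0/18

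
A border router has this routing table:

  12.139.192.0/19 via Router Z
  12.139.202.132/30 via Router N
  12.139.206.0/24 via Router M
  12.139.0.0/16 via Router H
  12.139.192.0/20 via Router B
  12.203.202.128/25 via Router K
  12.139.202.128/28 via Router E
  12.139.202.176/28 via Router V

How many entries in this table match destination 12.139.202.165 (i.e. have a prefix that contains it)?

Prefixes containing 12.139.202.165:
  12.139.0.0/16 (12.139.0.0 - 12.139.255.255)
  12.139.192.0/19 (12.139.192.0 - 12.139.223.255)
  12.139.192.0/20 (12.139.192.0 - 12.139.207.255)
Total matching entries: 3.

3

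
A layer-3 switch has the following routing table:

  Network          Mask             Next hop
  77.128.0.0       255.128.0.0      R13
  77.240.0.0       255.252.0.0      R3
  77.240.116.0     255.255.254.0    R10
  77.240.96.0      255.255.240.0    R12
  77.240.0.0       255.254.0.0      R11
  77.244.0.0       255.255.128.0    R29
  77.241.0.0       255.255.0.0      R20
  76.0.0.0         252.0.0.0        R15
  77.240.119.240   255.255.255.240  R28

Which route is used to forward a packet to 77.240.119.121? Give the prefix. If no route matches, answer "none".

Entries matching 77.240.119.121:
  76.0.0.0/6 (76.0.0.0 - 79.255.255.255)
  77.128.0.0/9 (77.128.0.0 - 77.255.255.255)
  77.240.0.0/14 (77.240.0.0 - 77.243.255.255)
  77.240.0.0/15 (77.240.0.0 - 77.241.255.255)
Most specific is 77.240.0.0/15.

77.240.0.0/15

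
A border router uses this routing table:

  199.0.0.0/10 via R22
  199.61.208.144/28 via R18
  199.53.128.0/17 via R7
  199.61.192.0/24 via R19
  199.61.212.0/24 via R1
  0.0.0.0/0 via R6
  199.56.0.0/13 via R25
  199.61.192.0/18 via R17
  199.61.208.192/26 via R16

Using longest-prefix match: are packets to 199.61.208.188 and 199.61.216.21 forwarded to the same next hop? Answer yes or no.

yes

199.61.208.188: longest match 199.61.192.0/18 -> R17
199.61.216.21: longest match 199.61.192.0/18 -> R17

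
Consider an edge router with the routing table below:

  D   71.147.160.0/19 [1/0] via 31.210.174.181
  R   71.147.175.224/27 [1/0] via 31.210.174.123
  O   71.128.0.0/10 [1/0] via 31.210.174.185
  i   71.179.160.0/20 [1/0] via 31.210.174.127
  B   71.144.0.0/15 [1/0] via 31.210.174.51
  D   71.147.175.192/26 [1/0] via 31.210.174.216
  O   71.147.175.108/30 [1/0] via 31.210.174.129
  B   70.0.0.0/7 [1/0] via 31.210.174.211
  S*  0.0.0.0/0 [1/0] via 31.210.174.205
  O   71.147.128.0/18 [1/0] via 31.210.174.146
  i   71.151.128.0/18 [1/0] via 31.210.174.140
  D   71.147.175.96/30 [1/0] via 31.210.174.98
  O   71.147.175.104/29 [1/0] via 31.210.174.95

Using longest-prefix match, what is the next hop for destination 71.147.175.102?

31.210.174.181

Routes whose prefix contains 71.147.175.102:
  0.0.0.0/0 (default, matches everything) -> 31.210.174.205
  70.0.0.0/7 (70.0.0.0 - 71.255.255.255) -> 31.210.174.211
  71.128.0.0/10 (71.128.0.0 - 71.191.255.255) -> 31.210.174.185
  71.147.128.0/18 (71.147.128.0 - 71.147.191.255) -> 31.210.174.146
  71.147.160.0/19 (71.147.160.0 - 71.147.191.255) -> 31.210.174.181
More-specific entries that do NOT match:
  71.147.175.108/30 (71.147.175.108 - 71.147.175.111) does not contain 71.147.175.102
  71.147.175.96/30 (71.147.175.96 - 71.147.175.99) does not contain 71.147.175.102
  71.147.175.104/29 (71.147.175.104 - 71.147.175.111) does not contain 71.147.175.102
  71.147.175.224/27 (71.147.175.224 - 71.147.175.255) does not contain 71.147.175.102
  71.147.175.192/26 (71.147.175.192 - 71.147.175.255) does not contain 71.147.175.102
  71.179.160.0/20 (71.179.160.0 - 71.179.175.255) does not contain 71.147.175.102
Longest matching prefix is /19 -> next hop 31.210.174.181.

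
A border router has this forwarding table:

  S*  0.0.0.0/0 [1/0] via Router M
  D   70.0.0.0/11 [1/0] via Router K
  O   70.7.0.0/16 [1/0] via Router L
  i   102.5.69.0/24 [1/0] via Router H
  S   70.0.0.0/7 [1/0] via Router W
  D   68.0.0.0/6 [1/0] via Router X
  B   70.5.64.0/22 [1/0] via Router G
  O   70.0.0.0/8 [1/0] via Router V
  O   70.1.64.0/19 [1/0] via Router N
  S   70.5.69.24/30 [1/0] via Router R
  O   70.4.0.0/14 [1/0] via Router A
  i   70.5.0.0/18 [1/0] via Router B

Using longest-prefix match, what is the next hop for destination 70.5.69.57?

Routes whose prefix contains 70.5.69.57:
  0.0.0.0/0 (default, matches everything) -> Router M
  68.0.0.0/6 (68.0.0.0 - 71.255.255.255) -> Router X
  70.0.0.0/7 (70.0.0.0 - 71.255.255.255) -> Router W
  70.0.0.0/8 (70.0.0.0 - 70.255.255.255) -> Router V
  70.0.0.0/11 (70.0.0.0 - 70.31.255.255) -> Router K
  70.4.0.0/14 (70.4.0.0 - 70.7.255.255) -> Router A
More-specific entries that do NOT match:
  70.5.69.24/30 (70.5.69.24 - 70.5.69.27) does not contain 70.5.69.57
  102.5.69.0/24 (102.5.69.0 - 102.5.69.255) does not contain 70.5.69.57
  70.5.64.0/22 (70.5.64.0 - 70.5.67.255) does not contain 70.5.69.57
  70.1.64.0/19 (70.1.64.0 - 70.1.95.255) does not contain 70.5.69.57
  70.5.0.0/18 (70.5.0.0 - 70.5.63.255) does not contain 70.5.69.57
  70.7.0.0/16 (70.7.0.0 - 70.7.255.255) does not contain 70.5.69.57
Longest matching prefix is /14 -> next hop Router A.

Router A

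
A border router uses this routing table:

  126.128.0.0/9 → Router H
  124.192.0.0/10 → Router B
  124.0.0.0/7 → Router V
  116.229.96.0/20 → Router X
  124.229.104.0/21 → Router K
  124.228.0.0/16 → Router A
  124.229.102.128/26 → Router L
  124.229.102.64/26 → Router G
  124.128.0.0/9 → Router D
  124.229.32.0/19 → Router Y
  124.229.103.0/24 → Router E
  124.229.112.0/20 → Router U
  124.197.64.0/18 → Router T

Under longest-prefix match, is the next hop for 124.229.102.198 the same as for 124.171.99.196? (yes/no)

no

124.229.102.198: longest match 124.192.0.0/10 -> Router B
124.171.99.196: longest match 124.128.0.0/9 -> Router D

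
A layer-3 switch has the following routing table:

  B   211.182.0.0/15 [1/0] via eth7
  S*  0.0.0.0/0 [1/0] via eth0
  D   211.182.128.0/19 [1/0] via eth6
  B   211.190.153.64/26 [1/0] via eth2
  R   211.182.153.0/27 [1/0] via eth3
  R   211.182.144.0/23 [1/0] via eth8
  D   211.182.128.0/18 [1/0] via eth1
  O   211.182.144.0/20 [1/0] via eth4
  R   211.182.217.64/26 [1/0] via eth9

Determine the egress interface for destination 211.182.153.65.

Routes whose prefix contains 211.182.153.65:
  0.0.0.0/0 (default, matches everything) -> eth0
  211.182.0.0/15 (211.182.0.0 - 211.183.255.255) -> eth7
  211.182.128.0/18 (211.182.128.0 - 211.182.191.255) -> eth1
  211.182.128.0/19 (211.182.128.0 - 211.182.159.255) -> eth6
  211.182.144.0/20 (211.182.144.0 - 211.182.159.255) -> eth4
More-specific entries that do NOT match:
  211.182.153.0/27 (211.182.153.0 - 211.182.153.31) does not contain 211.182.153.65
  211.190.153.64/26 (211.190.153.64 - 211.190.153.127) does not contain 211.182.153.65
  211.182.217.64/26 (211.182.217.64 - 211.182.217.127) does not contain 211.182.153.65
  211.182.144.0/23 (211.182.144.0 - 211.182.145.255) does not contain 211.182.153.65
Longest matching prefix is /20 -> interface eth4.

eth4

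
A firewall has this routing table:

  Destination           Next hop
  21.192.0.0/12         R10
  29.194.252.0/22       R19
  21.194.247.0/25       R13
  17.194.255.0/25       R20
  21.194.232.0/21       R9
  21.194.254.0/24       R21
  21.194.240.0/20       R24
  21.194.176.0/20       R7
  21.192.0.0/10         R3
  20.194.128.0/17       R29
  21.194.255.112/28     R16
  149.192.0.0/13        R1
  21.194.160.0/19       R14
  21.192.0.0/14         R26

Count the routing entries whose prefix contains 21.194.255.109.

4

Prefixes containing 21.194.255.109:
  21.192.0.0/10 (21.192.0.0 - 21.255.255.255)
  21.192.0.0/12 (21.192.0.0 - 21.207.255.255)
  21.192.0.0/14 (21.192.0.0 - 21.195.255.255)
  21.194.240.0/20 (21.194.240.0 - 21.194.255.255)
Total matching entries: 4.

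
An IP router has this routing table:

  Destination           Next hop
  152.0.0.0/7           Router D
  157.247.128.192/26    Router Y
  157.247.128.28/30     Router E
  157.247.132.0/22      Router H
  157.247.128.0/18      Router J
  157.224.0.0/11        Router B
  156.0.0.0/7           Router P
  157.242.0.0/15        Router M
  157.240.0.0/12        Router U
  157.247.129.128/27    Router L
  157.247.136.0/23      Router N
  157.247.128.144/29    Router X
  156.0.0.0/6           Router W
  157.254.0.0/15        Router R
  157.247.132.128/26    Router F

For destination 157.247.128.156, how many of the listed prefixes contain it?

Prefixes containing 157.247.128.156:
  156.0.0.0/6 (156.0.0.0 - 159.255.255.255)
  156.0.0.0/7 (156.0.0.0 - 157.255.255.255)
  157.224.0.0/11 (157.224.0.0 - 157.255.255.255)
  157.240.0.0/12 (157.240.0.0 - 157.255.255.255)
  157.247.128.0/18 (157.247.128.0 - 157.247.191.255)
Total matching entries: 5.

5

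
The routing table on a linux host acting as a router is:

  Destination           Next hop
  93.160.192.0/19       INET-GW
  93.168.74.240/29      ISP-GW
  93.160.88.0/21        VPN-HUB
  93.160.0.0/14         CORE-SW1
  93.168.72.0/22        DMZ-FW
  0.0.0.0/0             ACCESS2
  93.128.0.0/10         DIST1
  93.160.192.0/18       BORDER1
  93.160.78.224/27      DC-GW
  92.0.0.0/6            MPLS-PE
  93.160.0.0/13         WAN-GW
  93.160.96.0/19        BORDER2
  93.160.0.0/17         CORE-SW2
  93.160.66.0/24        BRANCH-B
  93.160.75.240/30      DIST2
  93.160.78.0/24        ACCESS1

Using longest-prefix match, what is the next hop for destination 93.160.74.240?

Routes whose prefix contains 93.160.74.240:
  0.0.0.0/0 (default, matches everything) -> ACCESS2
  92.0.0.0/6 (92.0.0.0 - 95.255.255.255) -> MPLS-PE
  93.128.0.0/10 (93.128.0.0 - 93.191.255.255) -> DIST1
  93.160.0.0/13 (93.160.0.0 - 93.167.255.255) -> WAN-GW
  93.160.0.0/14 (93.160.0.0 - 93.163.255.255) -> CORE-SW1
  93.160.0.0/17 (93.160.0.0 - 93.160.127.255) -> CORE-SW2
More-specific entries that do NOT match:
  93.160.75.240/30 (93.160.75.240 - 93.160.75.243) does not contain 93.160.74.240
  93.168.74.240/29 (93.168.74.240 - 93.168.74.247) does not contain 93.160.74.240
  93.160.78.224/27 (93.160.78.224 - 93.160.78.255) does not contain 93.160.74.240
  93.160.66.0/24 (93.160.66.0 - 93.160.66.255) does not contain 93.160.74.240
  93.160.78.0/24 (93.160.78.0 - 93.160.78.255) does not contain 93.160.74.240
  93.168.72.0/22 (93.168.72.0 - 93.168.75.255) does not contain 93.160.74.240
  93.160.88.0/21 (93.160.88.0 - 93.160.95.255) does not contain 93.160.74.240
  93.160.192.0/19 (93.160.192.0 - 93.160.223.255) does not contain 93.160.74.240
  93.160.96.0/19 (93.160.96.0 - 93.160.127.255) does not contain 93.160.74.240
  93.160.192.0/18 (93.160.192.0 - 93.160.255.255) does not contain 93.160.74.240
Longest matching prefix is /17 -> next hop CORE-SW2.

CORE-SW2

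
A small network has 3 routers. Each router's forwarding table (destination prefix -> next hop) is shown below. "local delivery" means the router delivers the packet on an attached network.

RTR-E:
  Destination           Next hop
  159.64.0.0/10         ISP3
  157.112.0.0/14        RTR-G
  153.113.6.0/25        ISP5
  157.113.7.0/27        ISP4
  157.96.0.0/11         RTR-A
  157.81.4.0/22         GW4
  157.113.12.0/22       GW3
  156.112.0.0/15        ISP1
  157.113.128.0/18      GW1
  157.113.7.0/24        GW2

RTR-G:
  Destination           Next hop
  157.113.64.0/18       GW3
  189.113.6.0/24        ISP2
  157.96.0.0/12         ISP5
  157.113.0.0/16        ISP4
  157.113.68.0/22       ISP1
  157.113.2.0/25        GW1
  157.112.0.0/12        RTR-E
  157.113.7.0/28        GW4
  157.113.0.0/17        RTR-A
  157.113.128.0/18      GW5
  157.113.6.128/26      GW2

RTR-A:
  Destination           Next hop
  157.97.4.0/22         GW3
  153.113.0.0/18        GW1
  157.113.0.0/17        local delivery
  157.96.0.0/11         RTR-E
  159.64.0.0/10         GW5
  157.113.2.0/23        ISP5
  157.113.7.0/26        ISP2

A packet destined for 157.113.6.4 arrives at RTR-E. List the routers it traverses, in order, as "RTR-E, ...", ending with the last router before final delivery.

RTR-E, RTR-G, RTR-A

At RTR-E: longest match for 157.113.6.4 is 157.112.0.0/14 -> RTR-G
At RTR-G: longest match for 157.113.6.4 is 157.113.0.0/17 -> RTR-A
At RTR-A: longest match for 157.113.6.4 is 157.113.0.0/17 -> local delivery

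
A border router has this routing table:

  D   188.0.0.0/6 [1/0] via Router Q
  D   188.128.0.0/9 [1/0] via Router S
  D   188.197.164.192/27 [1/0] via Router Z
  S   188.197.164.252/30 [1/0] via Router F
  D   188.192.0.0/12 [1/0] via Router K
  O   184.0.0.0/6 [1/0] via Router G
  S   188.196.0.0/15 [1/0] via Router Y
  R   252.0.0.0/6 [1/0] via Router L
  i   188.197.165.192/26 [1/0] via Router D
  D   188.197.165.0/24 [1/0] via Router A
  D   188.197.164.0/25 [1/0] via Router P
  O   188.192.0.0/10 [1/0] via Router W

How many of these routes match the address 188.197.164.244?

5

Prefixes containing 188.197.164.244:
  188.0.0.0/6 (188.0.0.0 - 191.255.255.255)
  188.128.0.0/9 (188.128.0.0 - 188.255.255.255)
  188.192.0.0/10 (188.192.0.0 - 188.255.255.255)
  188.192.0.0/12 (188.192.0.0 - 188.207.255.255)
  188.196.0.0/15 (188.196.0.0 - 188.197.255.255)
Total matching entries: 5.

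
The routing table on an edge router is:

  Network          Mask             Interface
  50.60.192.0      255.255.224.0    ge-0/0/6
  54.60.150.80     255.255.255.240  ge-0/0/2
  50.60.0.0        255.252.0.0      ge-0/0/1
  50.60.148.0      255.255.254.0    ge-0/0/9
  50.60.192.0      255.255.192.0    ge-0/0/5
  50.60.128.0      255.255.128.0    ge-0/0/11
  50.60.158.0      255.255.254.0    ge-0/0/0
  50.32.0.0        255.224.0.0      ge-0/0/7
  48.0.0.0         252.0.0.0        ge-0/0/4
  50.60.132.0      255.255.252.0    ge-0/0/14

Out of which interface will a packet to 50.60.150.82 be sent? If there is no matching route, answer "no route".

Routes whose prefix contains 50.60.150.82:
  48.0.0.0/6 (48.0.0.0 - 51.255.255.255) -> ge-0/0/4
  50.32.0.0/11 (50.32.0.0 - 50.63.255.255) -> ge-0/0/7
  50.60.0.0/14 (50.60.0.0 - 50.63.255.255) -> ge-0/0/1
  50.60.128.0/17 (50.60.128.0 - 50.60.255.255) -> ge-0/0/11
More-specific entries that do NOT match:
  54.60.150.80/28 (54.60.150.80 - 54.60.150.95) does not contain 50.60.150.82
  50.60.148.0/23 (50.60.148.0 - 50.60.149.255) does not contain 50.60.150.82
  50.60.158.0/23 (50.60.158.0 - 50.60.159.255) does not contain 50.60.150.82
  50.60.132.0/22 (50.60.132.0 - 50.60.135.255) does not contain 50.60.150.82
  50.60.192.0/19 (50.60.192.0 - 50.60.223.255) does not contain 50.60.150.82
  50.60.192.0/18 (50.60.192.0 - 50.60.255.255) does not contain 50.60.150.82
Longest matching prefix is /17 -> interface ge-0/0/11.

ge-0/0/11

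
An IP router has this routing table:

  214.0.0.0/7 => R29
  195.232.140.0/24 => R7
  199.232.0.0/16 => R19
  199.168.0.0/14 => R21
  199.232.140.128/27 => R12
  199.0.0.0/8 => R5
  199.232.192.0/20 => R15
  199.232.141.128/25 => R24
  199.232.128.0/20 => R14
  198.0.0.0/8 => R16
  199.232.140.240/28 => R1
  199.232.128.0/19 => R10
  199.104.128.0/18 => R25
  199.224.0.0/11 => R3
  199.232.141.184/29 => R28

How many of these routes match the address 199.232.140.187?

5

Prefixes containing 199.232.140.187:
  199.0.0.0/8 (199.0.0.0 - 199.255.255.255)
  199.224.0.0/11 (199.224.0.0 - 199.255.255.255)
  199.232.0.0/16 (199.232.0.0 - 199.232.255.255)
  199.232.128.0/19 (199.232.128.0 - 199.232.159.255)
  199.232.128.0/20 (199.232.128.0 - 199.232.143.255)
Total matching entries: 5.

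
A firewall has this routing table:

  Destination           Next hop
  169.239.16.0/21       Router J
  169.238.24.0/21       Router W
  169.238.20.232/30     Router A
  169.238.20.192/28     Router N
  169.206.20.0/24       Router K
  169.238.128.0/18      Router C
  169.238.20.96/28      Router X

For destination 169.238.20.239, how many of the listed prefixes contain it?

0

No listed prefix contains 169.238.20.239.
Total matching entries: 0.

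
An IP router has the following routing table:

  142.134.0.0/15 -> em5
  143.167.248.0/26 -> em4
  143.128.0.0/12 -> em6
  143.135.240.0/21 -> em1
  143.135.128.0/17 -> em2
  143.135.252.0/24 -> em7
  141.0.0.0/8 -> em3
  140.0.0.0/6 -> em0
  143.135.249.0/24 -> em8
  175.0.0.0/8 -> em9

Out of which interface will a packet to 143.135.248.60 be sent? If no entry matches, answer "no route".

Routes whose prefix contains 143.135.248.60:
  140.0.0.0/6 (140.0.0.0 - 143.255.255.255) -> em0
  143.128.0.0/12 (143.128.0.0 - 143.143.255.255) -> em6
  143.135.128.0/17 (143.135.128.0 - 143.135.255.255) -> em2
More-specific entries that do NOT match:
  143.167.248.0/26 (143.167.248.0 - 143.167.248.63) does not contain 143.135.248.60
  143.135.252.0/24 (143.135.252.0 - 143.135.252.255) does not contain 143.135.248.60
  143.135.249.0/24 (143.135.249.0 - 143.135.249.255) does not contain 143.135.248.60
  143.135.240.0/21 (143.135.240.0 - 143.135.247.255) does not contain 143.135.248.60
Longest matching prefix is /17 -> interface em2.

em2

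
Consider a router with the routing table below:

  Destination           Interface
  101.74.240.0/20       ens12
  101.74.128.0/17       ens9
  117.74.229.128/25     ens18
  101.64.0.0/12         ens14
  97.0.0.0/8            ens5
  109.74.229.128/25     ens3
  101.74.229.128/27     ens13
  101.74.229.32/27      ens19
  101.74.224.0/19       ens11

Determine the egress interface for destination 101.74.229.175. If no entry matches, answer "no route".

Routes whose prefix contains 101.74.229.175:
  101.64.0.0/12 (101.64.0.0 - 101.79.255.255) -> ens14
  101.74.128.0/17 (101.74.128.0 - 101.74.255.255) -> ens9
  101.74.224.0/19 (101.74.224.0 - 101.74.255.255) -> ens11
More-specific entries that do NOT match:
  101.74.229.128/27 (101.74.229.128 - 101.74.229.159) does not contain 101.74.229.175
  101.74.229.32/27 (101.74.229.32 - 101.74.229.63) does not contain 101.74.229.175
  117.74.229.128/25 (117.74.229.128 - 117.74.229.255) does not contain 101.74.229.175
  109.74.229.128/25 (109.74.229.128 - 109.74.229.255) does not contain 101.74.229.175
  101.74.240.0/20 (101.74.240.0 - 101.74.255.255) does not contain 101.74.229.175
Longest matching prefix is /19 -> interface ens11.

ens11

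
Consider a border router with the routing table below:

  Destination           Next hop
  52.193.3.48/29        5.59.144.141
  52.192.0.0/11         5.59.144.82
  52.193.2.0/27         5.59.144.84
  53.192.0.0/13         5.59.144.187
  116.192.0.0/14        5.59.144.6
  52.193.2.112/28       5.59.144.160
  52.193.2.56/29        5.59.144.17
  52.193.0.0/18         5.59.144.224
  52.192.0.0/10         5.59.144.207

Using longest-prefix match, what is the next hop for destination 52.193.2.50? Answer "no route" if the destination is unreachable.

Routes whose prefix contains 52.193.2.50:
  52.192.0.0/10 (52.192.0.0 - 52.255.255.255) -> 5.59.144.207
  52.192.0.0/11 (52.192.0.0 - 52.223.255.255) -> 5.59.144.82
  52.193.0.0/18 (52.193.0.0 - 52.193.63.255) -> 5.59.144.224
More-specific entries that do NOT match:
  52.193.3.48/29 (52.193.3.48 - 52.193.3.55) does not contain 52.193.2.50
  52.193.2.56/29 (52.193.2.56 - 52.193.2.63) does not contain 52.193.2.50
  52.193.2.112/28 (52.193.2.112 - 52.193.2.127) does not contain 52.193.2.50
  52.193.2.0/27 (52.193.2.0 - 52.193.2.31) does not contain 52.193.2.50
Longest matching prefix is /18 -> next hop 5.59.144.224.

5.59.144.224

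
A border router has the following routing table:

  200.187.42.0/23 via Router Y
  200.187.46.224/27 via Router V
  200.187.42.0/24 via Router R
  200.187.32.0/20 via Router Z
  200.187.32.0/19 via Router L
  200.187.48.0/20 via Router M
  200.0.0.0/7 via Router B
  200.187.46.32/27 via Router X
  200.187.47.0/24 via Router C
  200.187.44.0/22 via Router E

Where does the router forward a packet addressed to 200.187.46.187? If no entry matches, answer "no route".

Router E

Routes whose prefix contains 200.187.46.187:
  200.0.0.0/7 (200.0.0.0 - 201.255.255.255) -> Router B
  200.187.32.0/19 (200.187.32.0 - 200.187.63.255) -> Router L
  200.187.32.0/20 (200.187.32.0 - 200.187.47.255) -> Router Z
  200.187.44.0/22 (200.187.44.0 - 200.187.47.255) -> Router E
More-specific entries that do NOT match:
  200.187.46.224/27 (200.187.46.224 - 200.187.46.255) does not contain 200.187.46.187
  200.187.46.32/27 (200.187.46.32 - 200.187.46.63) does not contain 200.187.46.187
  200.187.42.0/24 (200.187.42.0 - 200.187.42.255) does not contain 200.187.46.187
  200.187.47.0/24 (200.187.47.0 - 200.187.47.255) does not contain 200.187.46.187
  200.187.42.0/23 (200.187.42.0 - 200.187.43.255) does not contain 200.187.46.187
Longest matching prefix is /22 -> next hop Router E.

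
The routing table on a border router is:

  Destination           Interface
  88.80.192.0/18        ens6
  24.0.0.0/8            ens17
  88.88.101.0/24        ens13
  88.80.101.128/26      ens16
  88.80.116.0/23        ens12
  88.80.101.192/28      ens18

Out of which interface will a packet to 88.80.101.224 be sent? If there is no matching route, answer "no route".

No entry's prefix contains 88.80.101.224; there is no default route.

no route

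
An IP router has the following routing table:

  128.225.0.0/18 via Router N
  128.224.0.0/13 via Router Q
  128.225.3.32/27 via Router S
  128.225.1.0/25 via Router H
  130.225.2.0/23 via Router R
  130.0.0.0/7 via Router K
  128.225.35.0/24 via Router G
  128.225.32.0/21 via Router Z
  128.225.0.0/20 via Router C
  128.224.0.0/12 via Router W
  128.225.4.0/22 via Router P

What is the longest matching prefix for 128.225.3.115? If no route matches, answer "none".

128.225.0.0/20

Entries matching 128.225.3.115:
  128.224.0.0/12 (128.224.0.0 - 128.239.255.255)
  128.224.0.0/13 (128.224.0.0 - 128.231.255.255)
  128.225.0.0/18 (128.225.0.0 - 128.225.63.255)
  128.225.0.0/20 (128.225.0.0 - 128.225.15.255)
Most specific is 128.225.0.0/20.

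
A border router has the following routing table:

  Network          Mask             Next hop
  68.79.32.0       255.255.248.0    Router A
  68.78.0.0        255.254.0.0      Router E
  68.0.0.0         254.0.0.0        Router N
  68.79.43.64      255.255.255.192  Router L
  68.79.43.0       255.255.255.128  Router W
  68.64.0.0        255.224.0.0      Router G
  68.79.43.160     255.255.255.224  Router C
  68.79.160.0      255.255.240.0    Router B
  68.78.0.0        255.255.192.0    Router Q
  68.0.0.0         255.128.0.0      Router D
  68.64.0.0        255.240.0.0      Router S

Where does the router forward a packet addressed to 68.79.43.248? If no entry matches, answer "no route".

Routes whose prefix contains 68.79.43.248:
  68.0.0.0/7 (68.0.0.0 - 69.255.255.255) -> Router N
  68.0.0.0/9 (68.0.0.0 - 68.127.255.255) -> Router D
  68.64.0.0/11 (68.64.0.0 - 68.95.255.255) -> Router G
  68.64.0.0/12 (68.64.0.0 - 68.79.255.255) -> Router S
  68.78.0.0/15 (68.78.0.0 - 68.79.255.255) -> Router E
More-specific entries that do NOT match:
  68.79.43.160/27 (68.79.43.160 - 68.79.43.191) does not contain 68.79.43.248
  68.79.43.64/26 (68.79.43.64 - 68.79.43.127) does not contain 68.79.43.248
  68.79.43.0/25 (68.79.43.0 - 68.79.43.127) does not contain 68.79.43.248
  68.79.32.0/21 (68.79.32.0 - 68.79.39.255) does not contain 68.79.43.248
  68.79.160.0/20 (68.79.160.0 - 68.79.175.255) does not contain 68.79.43.248
  68.78.0.0/18 (68.78.0.0 - 68.78.63.255) does not contain 68.79.43.248
Longest matching prefix is /15 -> next hop Router E.

Router E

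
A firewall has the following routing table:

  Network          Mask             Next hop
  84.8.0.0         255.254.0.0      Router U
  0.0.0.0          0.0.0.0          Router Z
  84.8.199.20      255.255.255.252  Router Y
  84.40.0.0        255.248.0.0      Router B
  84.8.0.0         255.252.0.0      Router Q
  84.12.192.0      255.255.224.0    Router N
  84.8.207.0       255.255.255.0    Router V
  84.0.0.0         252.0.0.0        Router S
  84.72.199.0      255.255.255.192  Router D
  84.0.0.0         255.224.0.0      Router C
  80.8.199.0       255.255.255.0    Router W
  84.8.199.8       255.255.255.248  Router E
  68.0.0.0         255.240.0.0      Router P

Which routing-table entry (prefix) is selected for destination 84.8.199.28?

84.8.0.0/15

Entries matching 84.8.199.28:
  0.0.0.0/0 (default, matches everything)
  84.0.0.0/6 (84.0.0.0 - 87.255.255.255)
  84.0.0.0/11 (84.0.0.0 - 84.31.255.255)
  84.8.0.0/14 (84.8.0.0 - 84.11.255.255)
  84.8.0.0/15 (84.8.0.0 - 84.9.255.255)
Most specific is 84.8.0.0/15.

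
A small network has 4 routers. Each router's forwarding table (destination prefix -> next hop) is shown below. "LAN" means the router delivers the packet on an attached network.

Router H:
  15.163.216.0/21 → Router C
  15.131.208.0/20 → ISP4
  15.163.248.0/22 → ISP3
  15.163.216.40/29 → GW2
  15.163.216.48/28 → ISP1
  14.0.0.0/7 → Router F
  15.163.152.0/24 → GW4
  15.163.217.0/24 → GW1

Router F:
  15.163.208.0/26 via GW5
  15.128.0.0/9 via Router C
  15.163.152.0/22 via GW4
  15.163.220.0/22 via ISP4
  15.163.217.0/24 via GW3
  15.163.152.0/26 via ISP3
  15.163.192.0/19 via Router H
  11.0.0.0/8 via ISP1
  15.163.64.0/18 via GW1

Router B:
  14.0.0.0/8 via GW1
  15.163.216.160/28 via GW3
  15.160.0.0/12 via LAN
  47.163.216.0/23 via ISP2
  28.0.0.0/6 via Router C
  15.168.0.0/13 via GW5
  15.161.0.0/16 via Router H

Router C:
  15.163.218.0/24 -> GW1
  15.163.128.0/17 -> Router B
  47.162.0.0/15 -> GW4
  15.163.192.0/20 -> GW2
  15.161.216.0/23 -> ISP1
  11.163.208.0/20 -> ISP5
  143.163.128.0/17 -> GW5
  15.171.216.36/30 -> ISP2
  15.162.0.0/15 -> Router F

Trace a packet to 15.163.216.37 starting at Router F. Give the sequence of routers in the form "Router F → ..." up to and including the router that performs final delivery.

At Router F: longest match for 15.163.216.37 is 15.163.192.0/19 -> Router H
At Router H: longest match for 15.163.216.37 is 15.163.216.0/21 -> Router C
At Router C: longest match for 15.163.216.37 is 15.163.128.0/17 -> Router B
At Router B: longest match for 15.163.216.37 is 15.160.0.0/12 -> LAN

Router F → Router H → Router C → Router B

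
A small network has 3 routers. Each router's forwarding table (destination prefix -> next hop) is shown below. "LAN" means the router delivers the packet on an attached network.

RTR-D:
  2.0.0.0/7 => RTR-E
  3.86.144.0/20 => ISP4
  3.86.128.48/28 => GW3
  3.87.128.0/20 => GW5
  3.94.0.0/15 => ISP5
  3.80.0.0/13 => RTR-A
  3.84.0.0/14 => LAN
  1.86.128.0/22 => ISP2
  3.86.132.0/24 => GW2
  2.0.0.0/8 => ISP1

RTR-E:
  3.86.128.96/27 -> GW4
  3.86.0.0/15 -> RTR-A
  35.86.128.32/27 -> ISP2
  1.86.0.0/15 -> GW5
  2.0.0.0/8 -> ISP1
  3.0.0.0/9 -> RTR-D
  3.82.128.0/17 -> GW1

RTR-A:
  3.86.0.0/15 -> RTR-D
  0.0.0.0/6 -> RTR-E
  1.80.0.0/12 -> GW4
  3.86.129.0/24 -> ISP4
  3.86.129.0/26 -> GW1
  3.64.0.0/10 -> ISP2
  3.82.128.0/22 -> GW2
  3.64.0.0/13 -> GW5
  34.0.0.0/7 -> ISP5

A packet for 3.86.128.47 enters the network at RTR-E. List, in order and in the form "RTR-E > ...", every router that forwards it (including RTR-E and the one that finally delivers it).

RTR-E > RTR-A > RTR-D

At RTR-E: longest match for 3.86.128.47 is 3.86.0.0/15 -> RTR-A
At RTR-A: longest match for 3.86.128.47 is 3.86.0.0/15 -> RTR-D
At RTR-D: longest match for 3.86.128.47 is 3.84.0.0/14 -> LAN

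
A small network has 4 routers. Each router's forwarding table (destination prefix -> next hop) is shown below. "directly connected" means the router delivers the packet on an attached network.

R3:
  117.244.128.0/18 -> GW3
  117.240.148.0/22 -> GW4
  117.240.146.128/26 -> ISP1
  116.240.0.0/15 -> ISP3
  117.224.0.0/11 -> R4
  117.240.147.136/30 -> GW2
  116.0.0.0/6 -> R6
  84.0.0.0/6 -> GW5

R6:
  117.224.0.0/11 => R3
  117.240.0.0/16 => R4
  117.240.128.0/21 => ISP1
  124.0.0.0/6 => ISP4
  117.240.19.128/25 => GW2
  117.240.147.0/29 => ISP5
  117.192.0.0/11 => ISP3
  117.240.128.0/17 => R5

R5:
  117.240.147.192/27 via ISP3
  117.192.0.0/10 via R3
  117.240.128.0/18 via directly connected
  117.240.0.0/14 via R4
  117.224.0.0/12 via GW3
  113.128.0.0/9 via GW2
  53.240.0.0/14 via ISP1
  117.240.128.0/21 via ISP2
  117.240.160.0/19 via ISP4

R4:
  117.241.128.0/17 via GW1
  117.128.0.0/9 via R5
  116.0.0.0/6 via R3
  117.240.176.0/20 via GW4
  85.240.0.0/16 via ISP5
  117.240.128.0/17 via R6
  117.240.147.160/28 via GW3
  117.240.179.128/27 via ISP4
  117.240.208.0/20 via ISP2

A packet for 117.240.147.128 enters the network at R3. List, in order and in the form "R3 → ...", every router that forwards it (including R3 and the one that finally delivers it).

At R3: longest match for 117.240.147.128 is 117.224.0.0/11 -> R4
At R4: longest match for 117.240.147.128 is 117.240.128.0/17 -> R6
At R6: longest match for 117.240.147.128 is 117.240.128.0/17 -> R5
At R5: longest match for 117.240.147.128 is 117.240.128.0/18 -> directly connected

R3 → R4 → R6 → R5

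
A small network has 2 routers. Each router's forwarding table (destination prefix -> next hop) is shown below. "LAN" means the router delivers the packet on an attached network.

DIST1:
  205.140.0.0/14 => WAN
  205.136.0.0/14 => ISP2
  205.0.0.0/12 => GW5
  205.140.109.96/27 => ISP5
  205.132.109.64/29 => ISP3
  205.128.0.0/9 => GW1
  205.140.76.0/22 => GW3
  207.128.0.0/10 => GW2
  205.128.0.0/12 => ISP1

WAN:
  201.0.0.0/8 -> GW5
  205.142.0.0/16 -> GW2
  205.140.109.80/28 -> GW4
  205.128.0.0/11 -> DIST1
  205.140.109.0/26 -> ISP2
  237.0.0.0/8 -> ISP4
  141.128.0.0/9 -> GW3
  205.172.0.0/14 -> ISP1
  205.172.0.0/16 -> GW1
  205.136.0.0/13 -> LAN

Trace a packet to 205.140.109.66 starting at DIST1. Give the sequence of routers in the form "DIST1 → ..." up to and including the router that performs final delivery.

At DIST1: longest match for 205.140.109.66 is 205.140.0.0/14 -> WAN
At WAN: longest match for 205.140.109.66 is 205.136.0.0/13 -> LAN

DIST1 → WAN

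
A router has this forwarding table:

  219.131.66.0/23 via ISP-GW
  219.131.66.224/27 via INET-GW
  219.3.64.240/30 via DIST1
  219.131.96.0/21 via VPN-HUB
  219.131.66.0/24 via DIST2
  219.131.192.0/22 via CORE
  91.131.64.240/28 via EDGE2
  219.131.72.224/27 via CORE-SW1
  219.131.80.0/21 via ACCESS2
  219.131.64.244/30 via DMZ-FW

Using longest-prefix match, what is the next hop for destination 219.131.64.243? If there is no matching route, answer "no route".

No entry's prefix contains 219.131.64.243; there is no default route.

no route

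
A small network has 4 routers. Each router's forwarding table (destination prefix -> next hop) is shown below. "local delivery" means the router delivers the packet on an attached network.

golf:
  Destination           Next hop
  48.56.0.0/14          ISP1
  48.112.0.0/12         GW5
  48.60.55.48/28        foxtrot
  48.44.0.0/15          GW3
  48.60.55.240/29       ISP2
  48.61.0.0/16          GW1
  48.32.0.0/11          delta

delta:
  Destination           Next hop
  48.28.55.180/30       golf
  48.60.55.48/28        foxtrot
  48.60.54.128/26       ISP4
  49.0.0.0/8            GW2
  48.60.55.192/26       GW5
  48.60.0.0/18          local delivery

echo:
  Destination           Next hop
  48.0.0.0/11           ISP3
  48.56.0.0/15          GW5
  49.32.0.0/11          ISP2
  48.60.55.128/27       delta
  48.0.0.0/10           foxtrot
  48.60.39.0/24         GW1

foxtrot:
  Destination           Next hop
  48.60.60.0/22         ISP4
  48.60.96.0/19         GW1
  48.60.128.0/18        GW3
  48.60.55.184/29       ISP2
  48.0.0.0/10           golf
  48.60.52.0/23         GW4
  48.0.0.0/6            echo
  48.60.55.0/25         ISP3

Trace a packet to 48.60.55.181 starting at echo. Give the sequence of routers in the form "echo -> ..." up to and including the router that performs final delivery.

At echo: longest match for 48.60.55.181 is 48.0.0.0/10 -> foxtrot
At foxtrot: longest match for 48.60.55.181 is 48.0.0.0/10 -> golf
At golf: longest match for 48.60.55.181 is 48.32.0.0/11 -> delta
At delta: longest match for 48.60.55.181 is 48.60.0.0/18 -> local delivery

echo -> foxtrot -> golf -> delta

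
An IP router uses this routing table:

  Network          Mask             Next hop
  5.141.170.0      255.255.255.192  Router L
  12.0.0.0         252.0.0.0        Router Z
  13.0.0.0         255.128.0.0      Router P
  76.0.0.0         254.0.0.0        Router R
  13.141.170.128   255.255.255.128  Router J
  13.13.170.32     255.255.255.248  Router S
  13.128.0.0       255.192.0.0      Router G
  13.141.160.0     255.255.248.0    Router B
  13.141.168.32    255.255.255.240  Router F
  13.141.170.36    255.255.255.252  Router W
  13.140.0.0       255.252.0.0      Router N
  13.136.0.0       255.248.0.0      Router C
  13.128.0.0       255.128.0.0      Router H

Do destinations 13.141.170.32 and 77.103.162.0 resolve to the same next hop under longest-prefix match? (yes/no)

13.141.170.32: longest match 13.140.0.0/14 -> Router N
77.103.162.0: longest match 76.0.0.0/7 -> Router R

no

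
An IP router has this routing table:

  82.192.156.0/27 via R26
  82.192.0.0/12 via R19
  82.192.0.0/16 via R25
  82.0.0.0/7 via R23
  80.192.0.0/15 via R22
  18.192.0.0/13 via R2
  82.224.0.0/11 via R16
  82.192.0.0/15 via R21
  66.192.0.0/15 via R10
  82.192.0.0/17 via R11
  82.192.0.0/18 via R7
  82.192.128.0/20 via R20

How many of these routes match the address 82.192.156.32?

Prefixes containing 82.192.156.32:
  82.0.0.0/7 (82.0.0.0 - 83.255.255.255)
  82.192.0.0/12 (82.192.0.0 - 82.207.255.255)
  82.192.0.0/15 (82.192.0.0 - 82.193.255.255)
  82.192.0.0/16 (82.192.0.0 - 82.192.255.255)
Total matching entries: 4.

4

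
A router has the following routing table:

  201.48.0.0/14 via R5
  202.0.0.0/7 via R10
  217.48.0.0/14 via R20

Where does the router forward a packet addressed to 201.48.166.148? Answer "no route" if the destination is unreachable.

Routes whose prefix contains 201.48.166.148:
  201.48.0.0/14 (201.48.0.0 - 201.51.255.255) -> R5
Longest matching prefix is /14 -> next hop R5.

R5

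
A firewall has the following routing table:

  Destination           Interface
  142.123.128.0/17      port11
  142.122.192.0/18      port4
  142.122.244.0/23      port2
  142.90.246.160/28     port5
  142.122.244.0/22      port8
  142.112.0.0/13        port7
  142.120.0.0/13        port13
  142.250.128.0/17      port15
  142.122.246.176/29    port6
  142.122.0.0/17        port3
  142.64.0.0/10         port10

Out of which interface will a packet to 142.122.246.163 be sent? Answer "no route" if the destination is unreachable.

port8

Routes whose prefix contains 142.122.246.163:
  142.64.0.0/10 (142.64.0.0 - 142.127.255.255) -> port10
  142.120.0.0/13 (142.120.0.0 - 142.127.255.255) -> port13
  142.122.192.0/18 (142.122.192.0 - 142.122.255.255) -> port4
  142.122.244.0/22 (142.122.244.0 - 142.122.247.255) -> port8
More-specific entries that do NOT match:
  142.122.246.176/29 (142.122.246.176 - 142.122.246.183) does not contain 142.122.246.163
  142.90.246.160/28 (142.90.246.160 - 142.90.246.175) does not contain 142.122.246.163
  142.122.244.0/23 (142.122.244.0 - 142.122.245.255) does not contain 142.122.246.163
Longest matching prefix is /22 -> interface port8.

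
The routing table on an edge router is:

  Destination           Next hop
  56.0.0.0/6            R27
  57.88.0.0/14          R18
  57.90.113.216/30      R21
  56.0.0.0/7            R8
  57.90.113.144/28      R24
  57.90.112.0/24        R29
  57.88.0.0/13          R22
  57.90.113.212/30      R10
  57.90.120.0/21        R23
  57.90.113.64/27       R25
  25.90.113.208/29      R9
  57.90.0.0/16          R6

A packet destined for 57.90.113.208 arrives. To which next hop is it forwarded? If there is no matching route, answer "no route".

R6

Routes whose prefix contains 57.90.113.208:
  56.0.0.0/6 (56.0.0.0 - 59.255.255.255) -> R27
  56.0.0.0/7 (56.0.0.0 - 57.255.255.255) -> R8
  57.88.0.0/13 (57.88.0.0 - 57.95.255.255) -> R22
  57.88.0.0/14 (57.88.0.0 - 57.91.255.255) -> R18
  57.90.0.0/16 (57.90.0.0 - 57.90.255.255) -> R6
More-specific entries that do NOT match:
  57.90.113.216/30 (57.90.113.216 - 57.90.113.219) does not contain 57.90.113.208
  57.90.113.212/30 (57.90.113.212 - 57.90.113.215) does not contain 57.90.113.208
  25.90.113.208/29 (25.90.113.208 - 25.90.113.215) does not contain 57.90.113.208
  57.90.113.144/28 (57.90.113.144 - 57.90.113.159) does not contain 57.90.113.208
  57.90.113.64/27 (57.90.113.64 - 57.90.113.95) does not contain 57.90.113.208
  57.90.112.0/24 (57.90.112.0 - 57.90.112.255) does not contain 57.90.113.208
  57.90.120.0/21 (57.90.120.0 - 57.90.127.255) does not contain 57.90.113.208
Longest matching prefix is /16 -> next hop R6.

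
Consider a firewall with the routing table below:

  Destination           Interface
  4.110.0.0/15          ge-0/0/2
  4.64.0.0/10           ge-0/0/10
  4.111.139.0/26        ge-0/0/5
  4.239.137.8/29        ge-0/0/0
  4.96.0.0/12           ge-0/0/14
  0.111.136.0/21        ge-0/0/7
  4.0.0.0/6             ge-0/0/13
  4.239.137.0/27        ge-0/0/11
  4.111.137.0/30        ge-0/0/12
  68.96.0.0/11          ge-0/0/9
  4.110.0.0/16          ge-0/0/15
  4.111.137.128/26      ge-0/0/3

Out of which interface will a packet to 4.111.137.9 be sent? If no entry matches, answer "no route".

Routes whose prefix contains 4.111.137.9:
  4.0.0.0/6 (4.0.0.0 - 7.255.255.255) -> ge-0/0/13
  4.64.0.0/10 (4.64.0.0 - 4.127.255.255) -> ge-0/0/10
  4.96.0.0/12 (4.96.0.0 - 4.111.255.255) -> ge-0/0/14
  4.110.0.0/15 (4.110.0.0 - 4.111.255.255) -> ge-0/0/2
More-specific entries that do NOT match:
  4.111.137.0/30 (4.111.137.0 - 4.111.137.3) does not contain 4.111.137.9
  4.239.137.8/29 (4.239.137.8 - 4.239.137.15) does not contain 4.111.137.9
  4.239.137.0/27 (4.239.137.0 - 4.239.137.31) does not contain 4.111.137.9
  4.111.139.0/26 (4.111.139.0 - 4.111.139.63) does not contain 4.111.137.9
  4.111.137.128/26 (4.111.137.128 - 4.111.137.191) does not contain 4.111.137.9
  0.111.136.0/21 (0.111.136.0 - 0.111.143.255) does not contain 4.111.137.9
  4.110.0.0/16 (4.110.0.0 - 4.110.255.255) does not contain 4.111.137.9
Longest matching prefix is /15 -> interface ge-0/0/2.

ge-0/0/2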